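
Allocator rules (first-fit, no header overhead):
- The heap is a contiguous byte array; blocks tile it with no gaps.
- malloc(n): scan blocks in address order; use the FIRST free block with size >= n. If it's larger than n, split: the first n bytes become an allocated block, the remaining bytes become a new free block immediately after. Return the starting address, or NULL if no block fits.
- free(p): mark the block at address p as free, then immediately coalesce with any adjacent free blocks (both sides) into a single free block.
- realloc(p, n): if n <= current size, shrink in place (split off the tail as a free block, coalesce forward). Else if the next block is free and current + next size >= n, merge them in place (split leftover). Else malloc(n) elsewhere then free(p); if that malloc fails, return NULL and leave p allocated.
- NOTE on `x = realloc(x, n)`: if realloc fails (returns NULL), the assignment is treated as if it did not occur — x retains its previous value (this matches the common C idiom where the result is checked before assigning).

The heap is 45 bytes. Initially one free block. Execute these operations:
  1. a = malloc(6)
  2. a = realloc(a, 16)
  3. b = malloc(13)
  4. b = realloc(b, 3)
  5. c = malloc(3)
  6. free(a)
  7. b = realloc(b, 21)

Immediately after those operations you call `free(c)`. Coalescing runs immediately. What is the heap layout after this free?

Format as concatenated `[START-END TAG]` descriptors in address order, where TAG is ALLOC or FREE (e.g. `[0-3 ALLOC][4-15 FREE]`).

Op 1: a = malloc(6) -> a = 0; heap: [0-5 ALLOC][6-44 FREE]
Op 2: a = realloc(a, 16) -> a = 0; heap: [0-15 ALLOC][16-44 FREE]
Op 3: b = malloc(13) -> b = 16; heap: [0-15 ALLOC][16-28 ALLOC][29-44 FREE]
Op 4: b = realloc(b, 3) -> b = 16; heap: [0-15 ALLOC][16-18 ALLOC][19-44 FREE]
Op 5: c = malloc(3) -> c = 19; heap: [0-15 ALLOC][16-18 ALLOC][19-21 ALLOC][22-44 FREE]
Op 6: free(a) -> (freed a); heap: [0-15 FREE][16-18 ALLOC][19-21 ALLOC][22-44 FREE]
Op 7: b = realloc(b, 21) -> b = 22; heap: [0-18 FREE][19-21 ALLOC][22-42 ALLOC][43-44 FREE]
free(c): c = 19 -> block [19-21 ALLOC]; mark free, coalesce with adjacent free neighbors -> [0-21 FREE][22-42 ALLOC][43-44 FREE]

Answer: [0-21 FREE][22-42 ALLOC][43-44 FREE]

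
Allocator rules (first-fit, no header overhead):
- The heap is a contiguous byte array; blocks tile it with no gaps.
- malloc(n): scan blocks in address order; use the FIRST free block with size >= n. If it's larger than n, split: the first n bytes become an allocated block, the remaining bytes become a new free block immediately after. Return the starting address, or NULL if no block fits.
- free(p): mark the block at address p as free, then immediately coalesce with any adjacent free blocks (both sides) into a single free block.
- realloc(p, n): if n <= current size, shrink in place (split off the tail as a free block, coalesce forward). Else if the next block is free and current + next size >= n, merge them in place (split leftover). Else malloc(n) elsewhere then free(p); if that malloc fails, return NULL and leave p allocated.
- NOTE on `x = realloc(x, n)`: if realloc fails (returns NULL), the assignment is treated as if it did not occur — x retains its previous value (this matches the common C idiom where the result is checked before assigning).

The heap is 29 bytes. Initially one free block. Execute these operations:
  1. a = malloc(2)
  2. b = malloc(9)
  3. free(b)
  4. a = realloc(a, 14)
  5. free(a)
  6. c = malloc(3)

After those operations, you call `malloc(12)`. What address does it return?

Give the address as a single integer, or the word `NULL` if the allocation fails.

Op 1: a = malloc(2) -> a = 0; heap: [0-1 ALLOC][2-28 FREE]
Op 2: b = malloc(9) -> b = 2; heap: [0-1 ALLOC][2-10 ALLOC][11-28 FREE]
Op 3: free(b) -> (freed b); heap: [0-1 ALLOC][2-28 FREE]
Op 4: a = realloc(a, 14) -> a = 0; heap: [0-13 ALLOC][14-28 FREE]
Op 5: free(a) -> (freed a); heap: [0-28 FREE]
Op 6: c = malloc(3) -> c = 0; heap: [0-2 ALLOC][3-28 FREE]
malloc(12): first-fit scan over [0-2 ALLOC][3-28 FREE] -> 3

Answer: 3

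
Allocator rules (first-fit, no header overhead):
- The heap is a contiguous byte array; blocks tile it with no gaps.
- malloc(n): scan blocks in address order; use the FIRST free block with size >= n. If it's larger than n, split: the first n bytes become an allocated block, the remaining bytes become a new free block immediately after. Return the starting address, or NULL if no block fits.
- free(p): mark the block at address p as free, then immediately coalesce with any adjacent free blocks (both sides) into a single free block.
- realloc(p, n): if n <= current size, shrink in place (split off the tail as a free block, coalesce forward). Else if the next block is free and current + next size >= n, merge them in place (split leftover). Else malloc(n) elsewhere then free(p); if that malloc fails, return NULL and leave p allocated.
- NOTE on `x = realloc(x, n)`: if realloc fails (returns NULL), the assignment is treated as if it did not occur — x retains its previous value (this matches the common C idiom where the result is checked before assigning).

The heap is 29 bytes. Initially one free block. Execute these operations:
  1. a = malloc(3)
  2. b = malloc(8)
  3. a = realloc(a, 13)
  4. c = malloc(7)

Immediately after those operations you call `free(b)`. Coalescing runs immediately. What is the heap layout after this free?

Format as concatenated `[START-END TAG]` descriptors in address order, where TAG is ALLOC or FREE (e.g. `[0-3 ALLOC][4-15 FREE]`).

Answer: [0-10 FREE][11-23 ALLOC][24-28 FREE]

Derivation:
Op 1: a = malloc(3) -> a = 0; heap: [0-2 ALLOC][3-28 FREE]
Op 2: b = malloc(8) -> b = 3; heap: [0-2 ALLOC][3-10 ALLOC][11-28 FREE]
Op 3: a = realloc(a, 13) -> a = 11; heap: [0-2 FREE][3-10 ALLOC][11-23 ALLOC][24-28 FREE]
Op 4: c = malloc(7) -> c = NULL; heap: [0-2 FREE][3-10 ALLOC][11-23 ALLOC][24-28 FREE]
free(b): b = 3 -> block [3-10 ALLOC]; mark free, coalesce with adjacent free neighbors -> [0-10 FREE][11-23 ALLOC][24-28 FREE]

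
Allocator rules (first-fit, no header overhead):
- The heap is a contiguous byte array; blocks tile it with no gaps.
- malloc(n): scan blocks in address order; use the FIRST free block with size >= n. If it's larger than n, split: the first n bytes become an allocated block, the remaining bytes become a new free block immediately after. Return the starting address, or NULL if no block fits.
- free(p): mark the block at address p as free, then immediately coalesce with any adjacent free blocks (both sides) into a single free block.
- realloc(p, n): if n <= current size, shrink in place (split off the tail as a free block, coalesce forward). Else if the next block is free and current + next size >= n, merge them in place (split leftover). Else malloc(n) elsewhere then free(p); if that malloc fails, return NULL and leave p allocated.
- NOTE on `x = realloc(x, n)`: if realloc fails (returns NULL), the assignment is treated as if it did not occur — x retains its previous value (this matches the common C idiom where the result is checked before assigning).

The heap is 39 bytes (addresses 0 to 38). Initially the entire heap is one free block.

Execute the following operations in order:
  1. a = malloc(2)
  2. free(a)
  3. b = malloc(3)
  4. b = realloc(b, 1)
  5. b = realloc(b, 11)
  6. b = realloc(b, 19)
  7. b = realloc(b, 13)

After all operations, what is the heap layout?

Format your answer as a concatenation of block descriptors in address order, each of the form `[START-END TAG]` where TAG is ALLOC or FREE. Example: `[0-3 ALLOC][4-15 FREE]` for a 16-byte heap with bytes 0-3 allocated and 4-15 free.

Answer: [0-12 ALLOC][13-38 FREE]

Derivation:
Op 1: a = malloc(2) -> a = 0; heap: [0-1 ALLOC][2-38 FREE]
Op 2: free(a) -> (freed a); heap: [0-38 FREE]
Op 3: b = malloc(3) -> b = 0; heap: [0-2 ALLOC][3-38 FREE]
Op 4: b = realloc(b, 1) -> b = 0; heap: [0-0 ALLOC][1-38 FREE]
Op 5: b = realloc(b, 11) -> b = 0; heap: [0-10 ALLOC][11-38 FREE]
Op 6: b = realloc(b, 19) -> b = 0; heap: [0-18 ALLOC][19-38 FREE]
Op 7: b = realloc(b, 13) -> b = 0; heap: [0-12 ALLOC][13-38 FREE]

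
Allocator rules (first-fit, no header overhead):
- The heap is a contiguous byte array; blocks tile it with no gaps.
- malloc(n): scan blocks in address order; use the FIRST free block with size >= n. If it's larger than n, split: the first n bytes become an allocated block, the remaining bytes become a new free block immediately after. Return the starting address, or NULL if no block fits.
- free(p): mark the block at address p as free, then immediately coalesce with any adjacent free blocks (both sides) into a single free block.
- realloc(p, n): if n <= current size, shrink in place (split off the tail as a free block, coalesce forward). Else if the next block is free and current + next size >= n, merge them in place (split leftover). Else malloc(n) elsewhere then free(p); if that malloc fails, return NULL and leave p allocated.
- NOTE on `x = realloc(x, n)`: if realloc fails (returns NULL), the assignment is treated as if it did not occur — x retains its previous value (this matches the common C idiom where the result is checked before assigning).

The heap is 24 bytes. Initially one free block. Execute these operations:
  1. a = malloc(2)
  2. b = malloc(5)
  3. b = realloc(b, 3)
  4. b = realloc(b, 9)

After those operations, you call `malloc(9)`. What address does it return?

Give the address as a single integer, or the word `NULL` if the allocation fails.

Answer: 11

Derivation:
Op 1: a = malloc(2) -> a = 0; heap: [0-1 ALLOC][2-23 FREE]
Op 2: b = malloc(5) -> b = 2; heap: [0-1 ALLOC][2-6 ALLOC][7-23 FREE]
Op 3: b = realloc(b, 3) -> b = 2; heap: [0-1 ALLOC][2-4 ALLOC][5-23 FREE]
Op 4: b = realloc(b, 9) -> b = 2; heap: [0-1 ALLOC][2-10 ALLOC][11-23 FREE]
malloc(9): first-fit scan over [0-1 ALLOC][2-10 ALLOC][11-23 FREE] -> 11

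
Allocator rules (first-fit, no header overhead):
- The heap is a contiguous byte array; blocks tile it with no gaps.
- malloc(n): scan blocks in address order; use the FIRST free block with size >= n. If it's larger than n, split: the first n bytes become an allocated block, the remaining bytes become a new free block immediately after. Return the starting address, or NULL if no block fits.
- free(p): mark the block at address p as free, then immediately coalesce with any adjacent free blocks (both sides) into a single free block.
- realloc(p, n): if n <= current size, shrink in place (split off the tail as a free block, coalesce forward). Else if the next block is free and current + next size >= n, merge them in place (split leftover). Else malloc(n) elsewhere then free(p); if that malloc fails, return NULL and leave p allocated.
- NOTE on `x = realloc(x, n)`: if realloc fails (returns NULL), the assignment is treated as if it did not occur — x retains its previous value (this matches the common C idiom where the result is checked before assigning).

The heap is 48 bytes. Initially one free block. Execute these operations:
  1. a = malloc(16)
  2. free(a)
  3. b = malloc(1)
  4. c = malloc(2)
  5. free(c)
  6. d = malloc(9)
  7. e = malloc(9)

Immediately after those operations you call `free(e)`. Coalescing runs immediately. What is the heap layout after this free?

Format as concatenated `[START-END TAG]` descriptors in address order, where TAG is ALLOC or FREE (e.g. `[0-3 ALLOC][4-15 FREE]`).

Op 1: a = malloc(16) -> a = 0; heap: [0-15 ALLOC][16-47 FREE]
Op 2: free(a) -> (freed a); heap: [0-47 FREE]
Op 3: b = malloc(1) -> b = 0; heap: [0-0 ALLOC][1-47 FREE]
Op 4: c = malloc(2) -> c = 1; heap: [0-0 ALLOC][1-2 ALLOC][3-47 FREE]
Op 5: free(c) -> (freed c); heap: [0-0 ALLOC][1-47 FREE]
Op 6: d = malloc(9) -> d = 1; heap: [0-0 ALLOC][1-9 ALLOC][10-47 FREE]
Op 7: e = malloc(9) -> e = 10; heap: [0-0 ALLOC][1-9 ALLOC][10-18 ALLOC][19-47 FREE]
free(e): e = 10 -> block [10-18 ALLOC]; mark free, coalesce with adjacent free neighbors -> [0-0 ALLOC][1-9 ALLOC][10-47 FREE]

Answer: [0-0 ALLOC][1-9 ALLOC][10-47 FREE]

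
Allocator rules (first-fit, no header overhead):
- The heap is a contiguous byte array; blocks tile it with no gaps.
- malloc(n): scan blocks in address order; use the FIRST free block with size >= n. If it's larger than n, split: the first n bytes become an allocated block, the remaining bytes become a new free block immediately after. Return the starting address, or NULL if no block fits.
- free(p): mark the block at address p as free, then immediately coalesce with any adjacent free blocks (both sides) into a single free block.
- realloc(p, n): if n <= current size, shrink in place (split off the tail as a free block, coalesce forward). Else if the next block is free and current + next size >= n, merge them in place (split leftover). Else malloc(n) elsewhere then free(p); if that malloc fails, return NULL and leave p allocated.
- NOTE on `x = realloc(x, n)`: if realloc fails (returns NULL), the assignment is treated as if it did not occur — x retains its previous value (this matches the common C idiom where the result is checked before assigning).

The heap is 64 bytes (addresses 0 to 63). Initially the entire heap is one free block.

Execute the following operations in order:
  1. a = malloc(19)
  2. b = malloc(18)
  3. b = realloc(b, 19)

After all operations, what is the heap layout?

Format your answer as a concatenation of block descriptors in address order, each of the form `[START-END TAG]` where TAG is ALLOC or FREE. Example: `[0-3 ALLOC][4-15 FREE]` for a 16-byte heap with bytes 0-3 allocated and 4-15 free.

Op 1: a = malloc(19) -> a = 0; heap: [0-18 ALLOC][19-63 FREE]
Op 2: b = malloc(18) -> b = 19; heap: [0-18 ALLOC][19-36 ALLOC][37-63 FREE]
Op 3: b = realloc(b, 19) -> b = 19; heap: [0-18 ALLOC][19-37 ALLOC][38-63 FREE]

Answer: [0-18 ALLOC][19-37 ALLOC][38-63 FREE]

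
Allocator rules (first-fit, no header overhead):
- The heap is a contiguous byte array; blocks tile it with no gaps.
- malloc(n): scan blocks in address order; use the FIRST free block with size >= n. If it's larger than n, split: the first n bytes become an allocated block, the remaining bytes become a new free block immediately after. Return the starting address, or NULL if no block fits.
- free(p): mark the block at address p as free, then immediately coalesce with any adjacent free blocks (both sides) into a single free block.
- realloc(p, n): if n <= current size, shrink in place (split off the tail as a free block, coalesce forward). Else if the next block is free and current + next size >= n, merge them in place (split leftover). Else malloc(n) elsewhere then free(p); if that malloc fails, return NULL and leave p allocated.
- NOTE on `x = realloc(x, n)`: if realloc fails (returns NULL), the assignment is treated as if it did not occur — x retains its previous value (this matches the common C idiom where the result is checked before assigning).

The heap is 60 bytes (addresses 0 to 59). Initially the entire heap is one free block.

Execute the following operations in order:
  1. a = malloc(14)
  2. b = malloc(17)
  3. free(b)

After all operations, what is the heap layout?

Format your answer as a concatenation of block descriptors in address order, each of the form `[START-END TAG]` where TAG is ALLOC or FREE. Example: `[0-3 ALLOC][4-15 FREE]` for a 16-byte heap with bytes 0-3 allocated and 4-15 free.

Answer: [0-13 ALLOC][14-59 FREE]

Derivation:
Op 1: a = malloc(14) -> a = 0; heap: [0-13 ALLOC][14-59 FREE]
Op 2: b = malloc(17) -> b = 14; heap: [0-13 ALLOC][14-30 ALLOC][31-59 FREE]
Op 3: free(b) -> (freed b); heap: [0-13 ALLOC][14-59 FREE]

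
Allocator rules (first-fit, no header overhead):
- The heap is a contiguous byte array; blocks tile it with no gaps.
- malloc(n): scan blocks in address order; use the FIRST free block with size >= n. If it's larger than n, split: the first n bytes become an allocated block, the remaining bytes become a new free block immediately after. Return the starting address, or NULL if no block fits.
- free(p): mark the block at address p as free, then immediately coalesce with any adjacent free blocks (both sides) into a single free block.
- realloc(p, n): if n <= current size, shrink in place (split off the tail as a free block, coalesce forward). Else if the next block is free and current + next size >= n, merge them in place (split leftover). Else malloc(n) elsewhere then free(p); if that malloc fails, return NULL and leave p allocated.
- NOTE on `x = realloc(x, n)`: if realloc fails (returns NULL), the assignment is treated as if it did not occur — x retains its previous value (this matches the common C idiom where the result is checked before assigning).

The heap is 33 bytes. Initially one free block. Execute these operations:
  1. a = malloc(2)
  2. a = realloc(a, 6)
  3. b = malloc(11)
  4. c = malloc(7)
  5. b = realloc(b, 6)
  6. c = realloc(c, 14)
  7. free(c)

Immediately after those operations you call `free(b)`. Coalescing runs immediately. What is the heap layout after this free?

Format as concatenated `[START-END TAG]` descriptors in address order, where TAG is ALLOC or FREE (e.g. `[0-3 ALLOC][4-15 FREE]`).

Op 1: a = malloc(2) -> a = 0; heap: [0-1 ALLOC][2-32 FREE]
Op 2: a = realloc(a, 6) -> a = 0; heap: [0-5 ALLOC][6-32 FREE]
Op 3: b = malloc(11) -> b = 6; heap: [0-5 ALLOC][6-16 ALLOC][17-32 FREE]
Op 4: c = malloc(7) -> c = 17; heap: [0-5 ALLOC][6-16 ALLOC][17-23 ALLOC][24-32 FREE]
Op 5: b = realloc(b, 6) -> b = 6; heap: [0-5 ALLOC][6-11 ALLOC][12-16 FREE][17-23 ALLOC][24-32 FREE]
Op 6: c = realloc(c, 14) -> c = 17; heap: [0-5 ALLOC][6-11 ALLOC][12-16 FREE][17-30 ALLOC][31-32 FREE]
Op 7: free(c) -> (freed c); heap: [0-5 ALLOC][6-11 ALLOC][12-32 FREE]
free(b): b = 6 -> block [6-11 ALLOC]; mark free, coalesce with adjacent free neighbors -> [0-5 ALLOC][6-32 FREE]

Answer: [0-5 ALLOC][6-32 FREE]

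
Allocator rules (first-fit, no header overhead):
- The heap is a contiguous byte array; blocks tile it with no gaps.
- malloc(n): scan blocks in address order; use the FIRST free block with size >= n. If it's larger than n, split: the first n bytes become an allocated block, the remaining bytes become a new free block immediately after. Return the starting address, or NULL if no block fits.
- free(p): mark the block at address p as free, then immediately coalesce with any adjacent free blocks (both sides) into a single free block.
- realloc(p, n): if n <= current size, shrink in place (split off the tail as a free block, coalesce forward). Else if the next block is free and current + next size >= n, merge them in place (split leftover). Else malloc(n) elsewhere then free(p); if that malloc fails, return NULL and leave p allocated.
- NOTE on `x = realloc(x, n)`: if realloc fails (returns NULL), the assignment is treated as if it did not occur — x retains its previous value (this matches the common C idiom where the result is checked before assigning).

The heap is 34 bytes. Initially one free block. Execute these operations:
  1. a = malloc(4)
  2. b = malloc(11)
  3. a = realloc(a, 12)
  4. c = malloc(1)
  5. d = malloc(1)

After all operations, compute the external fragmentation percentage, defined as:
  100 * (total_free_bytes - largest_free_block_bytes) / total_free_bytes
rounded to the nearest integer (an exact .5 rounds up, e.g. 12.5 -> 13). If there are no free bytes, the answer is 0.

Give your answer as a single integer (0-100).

Op 1: a = malloc(4) -> a = 0; heap: [0-3 ALLOC][4-33 FREE]
Op 2: b = malloc(11) -> b = 4; heap: [0-3 ALLOC][4-14 ALLOC][15-33 FREE]
Op 3: a = realloc(a, 12) -> a = 15; heap: [0-3 FREE][4-14 ALLOC][15-26 ALLOC][27-33 FREE]
Op 4: c = malloc(1) -> c = 0; heap: [0-0 ALLOC][1-3 FREE][4-14 ALLOC][15-26 ALLOC][27-33 FREE]
Op 5: d = malloc(1) -> d = 1; heap: [0-0 ALLOC][1-1 ALLOC][2-3 FREE][4-14 ALLOC][15-26 ALLOC][27-33 FREE]
Free blocks: [2 7] total_free=9 largest=7 -> 100*(9-7)/9 = 200/9 ≈ 22.222 -> rounds to 22

Answer: 22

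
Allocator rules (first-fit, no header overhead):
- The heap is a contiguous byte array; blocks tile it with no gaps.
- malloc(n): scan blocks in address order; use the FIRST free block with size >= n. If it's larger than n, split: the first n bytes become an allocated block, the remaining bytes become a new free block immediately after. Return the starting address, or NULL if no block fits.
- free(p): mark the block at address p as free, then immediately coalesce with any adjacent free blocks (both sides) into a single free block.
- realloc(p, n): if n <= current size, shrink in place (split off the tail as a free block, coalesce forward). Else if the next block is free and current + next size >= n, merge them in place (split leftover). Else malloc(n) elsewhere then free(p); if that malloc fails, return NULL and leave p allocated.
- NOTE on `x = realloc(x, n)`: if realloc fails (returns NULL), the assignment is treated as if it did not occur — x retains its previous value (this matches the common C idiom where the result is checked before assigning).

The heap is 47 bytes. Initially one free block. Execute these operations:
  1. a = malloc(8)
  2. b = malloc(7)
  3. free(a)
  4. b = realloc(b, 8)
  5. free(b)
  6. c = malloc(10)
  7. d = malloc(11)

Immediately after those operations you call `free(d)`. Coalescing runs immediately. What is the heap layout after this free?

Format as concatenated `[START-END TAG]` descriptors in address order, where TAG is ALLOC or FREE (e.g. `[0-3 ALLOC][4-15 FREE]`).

Op 1: a = malloc(8) -> a = 0; heap: [0-7 ALLOC][8-46 FREE]
Op 2: b = malloc(7) -> b = 8; heap: [0-7 ALLOC][8-14 ALLOC][15-46 FREE]
Op 3: free(a) -> (freed a); heap: [0-7 FREE][8-14 ALLOC][15-46 FREE]
Op 4: b = realloc(b, 8) -> b = 8; heap: [0-7 FREE][8-15 ALLOC][16-46 FREE]
Op 5: free(b) -> (freed b); heap: [0-46 FREE]
Op 6: c = malloc(10) -> c = 0; heap: [0-9 ALLOC][10-46 FREE]
Op 7: d = malloc(11) -> d = 10; heap: [0-9 ALLOC][10-20 ALLOC][21-46 FREE]
free(d): d = 10 -> block [10-20 ALLOC]; mark free, coalesce with adjacent free neighbors -> [0-9 ALLOC][10-46 FREE]

Answer: [0-9 ALLOC][10-46 FREE]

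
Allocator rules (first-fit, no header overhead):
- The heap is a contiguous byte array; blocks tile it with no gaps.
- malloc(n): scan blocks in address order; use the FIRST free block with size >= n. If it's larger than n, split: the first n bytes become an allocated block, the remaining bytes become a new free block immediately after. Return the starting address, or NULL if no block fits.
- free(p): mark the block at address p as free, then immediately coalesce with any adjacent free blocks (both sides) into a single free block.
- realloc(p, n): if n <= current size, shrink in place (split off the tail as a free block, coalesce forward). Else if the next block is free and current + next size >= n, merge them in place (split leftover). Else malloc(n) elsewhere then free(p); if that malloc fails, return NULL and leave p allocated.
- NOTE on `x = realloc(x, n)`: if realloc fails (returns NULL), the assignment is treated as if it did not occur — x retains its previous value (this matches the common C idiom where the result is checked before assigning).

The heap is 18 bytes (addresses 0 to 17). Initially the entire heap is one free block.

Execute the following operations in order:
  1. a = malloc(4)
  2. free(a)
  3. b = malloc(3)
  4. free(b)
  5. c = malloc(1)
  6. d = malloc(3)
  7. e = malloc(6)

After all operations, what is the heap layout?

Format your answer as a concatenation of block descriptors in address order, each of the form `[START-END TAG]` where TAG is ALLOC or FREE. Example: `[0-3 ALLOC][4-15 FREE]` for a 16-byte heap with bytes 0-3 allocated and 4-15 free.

Op 1: a = malloc(4) -> a = 0; heap: [0-3 ALLOC][4-17 FREE]
Op 2: free(a) -> (freed a); heap: [0-17 FREE]
Op 3: b = malloc(3) -> b = 0; heap: [0-2 ALLOC][3-17 FREE]
Op 4: free(b) -> (freed b); heap: [0-17 FREE]
Op 5: c = malloc(1) -> c = 0; heap: [0-0 ALLOC][1-17 FREE]
Op 6: d = malloc(3) -> d = 1; heap: [0-0 ALLOC][1-3 ALLOC][4-17 FREE]
Op 7: e = malloc(6) -> e = 4; heap: [0-0 ALLOC][1-3 ALLOC][4-9 ALLOC][10-17 FREE]

Answer: [0-0 ALLOC][1-3 ALLOC][4-9 ALLOC][10-17 FREE]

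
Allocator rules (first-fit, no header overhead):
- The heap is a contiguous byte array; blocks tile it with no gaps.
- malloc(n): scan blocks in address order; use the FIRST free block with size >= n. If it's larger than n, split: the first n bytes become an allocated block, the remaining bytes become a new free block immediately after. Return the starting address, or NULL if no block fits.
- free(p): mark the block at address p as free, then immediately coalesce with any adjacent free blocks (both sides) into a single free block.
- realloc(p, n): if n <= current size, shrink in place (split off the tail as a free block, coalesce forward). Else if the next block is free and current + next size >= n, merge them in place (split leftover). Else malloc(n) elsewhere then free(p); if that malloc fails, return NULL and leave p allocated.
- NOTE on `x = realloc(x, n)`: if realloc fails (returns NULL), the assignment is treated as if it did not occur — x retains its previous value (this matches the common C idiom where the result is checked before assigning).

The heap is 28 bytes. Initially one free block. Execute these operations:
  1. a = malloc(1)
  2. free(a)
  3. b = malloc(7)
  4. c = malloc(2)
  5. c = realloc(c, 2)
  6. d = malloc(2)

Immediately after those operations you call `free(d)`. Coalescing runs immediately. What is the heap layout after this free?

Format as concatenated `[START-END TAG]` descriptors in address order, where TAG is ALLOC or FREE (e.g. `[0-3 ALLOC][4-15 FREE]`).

Op 1: a = malloc(1) -> a = 0; heap: [0-0 ALLOC][1-27 FREE]
Op 2: free(a) -> (freed a); heap: [0-27 FREE]
Op 3: b = malloc(7) -> b = 0; heap: [0-6 ALLOC][7-27 FREE]
Op 4: c = malloc(2) -> c = 7; heap: [0-6 ALLOC][7-8 ALLOC][9-27 FREE]
Op 5: c = realloc(c, 2) -> c = 7; heap: [0-6 ALLOC][7-8 ALLOC][9-27 FREE]
Op 6: d = malloc(2) -> d = 9; heap: [0-6 ALLOC][7-8 ALLOC][9-10 ALLOC][11-27 FREE]
free(d): d = 9 -> block [9-10 ALLOC]; mark free, coalesce with adjacent free neighbors -> [0-6 ALLOC][7-8 ALLOC][9-27 FREE]

Answer: [0-6 ALLOC][7-8 ALLOC][9-27 FREE]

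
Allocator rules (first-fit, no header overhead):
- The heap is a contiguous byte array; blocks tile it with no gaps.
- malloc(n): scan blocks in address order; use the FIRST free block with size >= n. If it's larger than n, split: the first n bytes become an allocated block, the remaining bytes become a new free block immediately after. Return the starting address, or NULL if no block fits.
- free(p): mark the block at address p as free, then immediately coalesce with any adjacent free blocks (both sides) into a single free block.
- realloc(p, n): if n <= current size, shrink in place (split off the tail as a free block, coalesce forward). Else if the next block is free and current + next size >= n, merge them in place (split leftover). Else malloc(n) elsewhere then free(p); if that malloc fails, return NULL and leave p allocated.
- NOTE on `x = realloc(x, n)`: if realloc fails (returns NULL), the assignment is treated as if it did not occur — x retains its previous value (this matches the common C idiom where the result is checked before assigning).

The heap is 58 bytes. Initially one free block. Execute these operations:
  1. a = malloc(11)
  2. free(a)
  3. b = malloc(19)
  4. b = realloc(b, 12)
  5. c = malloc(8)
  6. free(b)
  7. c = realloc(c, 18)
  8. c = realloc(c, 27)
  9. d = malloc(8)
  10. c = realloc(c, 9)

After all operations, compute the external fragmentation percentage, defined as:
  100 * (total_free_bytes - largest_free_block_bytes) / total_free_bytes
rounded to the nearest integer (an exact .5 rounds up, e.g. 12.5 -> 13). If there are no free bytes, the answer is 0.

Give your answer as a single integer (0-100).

Op 1: a = malloc(11) -> a = 0; heap: [0-10 ALLOC][11-57 FREE]
Op 2: free(a) -> (freed a); heap: [0-57 FREE]
Op 3: b = malloc(19) -> b = 0; heap: [0-18 ALLOC][19-57 FREE]
Op 4: b = realloc(b, 12) -> b = 0; heap: [0-11 ALLOC][12-57 FREE]
Op 5: c = malloc(8) -> c = 12; heap: [0-11 ALLOC][12-19 ALLOC][20-57 FREE]
Op 6: free(b) -> (freed b); heap: [0-11 FREE][12-19 ALLOC][20-57 FREE]
Op 7: c = realloc(c, 18) -> c = 12; heap: [0-11 FREE][12-29 ALLOC][30-57 FREE]
Op 8: c = realloc(c, 27) -> c = 12; heap: [0-11 FREE][12-38 ALLOC][39-57 FREE]
Op 9: d = malloc(8) -> d = 0; heap: [0-7 ALLOC][8-11 FREE][12-38 ALLOC][39-57 FREE]
Op 10: c = realloc(c, 9) -> c = 12; heap: [0-7 ALLOC][8-11 FREE][12-20 ALLOC][21-57 FREE]
Free blocks: [4 37] total_free=41 largest=37 -> 100*(41-37)/41 = 400/41 ≈ 9.756 -> rounds to 10

Answer: 10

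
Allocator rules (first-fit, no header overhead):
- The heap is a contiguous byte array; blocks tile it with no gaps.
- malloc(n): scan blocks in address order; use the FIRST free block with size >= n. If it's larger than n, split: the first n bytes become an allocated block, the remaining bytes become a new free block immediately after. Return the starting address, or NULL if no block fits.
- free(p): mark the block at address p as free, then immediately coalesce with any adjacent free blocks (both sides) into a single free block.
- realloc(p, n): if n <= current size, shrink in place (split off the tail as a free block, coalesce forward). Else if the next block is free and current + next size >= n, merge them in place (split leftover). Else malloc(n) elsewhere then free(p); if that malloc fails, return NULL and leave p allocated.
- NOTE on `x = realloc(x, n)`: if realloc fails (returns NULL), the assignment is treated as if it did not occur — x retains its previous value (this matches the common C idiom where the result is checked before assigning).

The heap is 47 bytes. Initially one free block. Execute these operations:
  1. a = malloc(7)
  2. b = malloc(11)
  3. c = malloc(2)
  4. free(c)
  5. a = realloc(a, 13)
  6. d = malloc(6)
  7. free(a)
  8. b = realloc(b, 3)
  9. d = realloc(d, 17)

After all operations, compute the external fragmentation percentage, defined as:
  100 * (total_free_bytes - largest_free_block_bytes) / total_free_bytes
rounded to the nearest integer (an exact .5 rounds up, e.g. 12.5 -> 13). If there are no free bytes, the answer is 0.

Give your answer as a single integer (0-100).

Op 1: a = malloc(7) -> a = 0; heap: [0-6 ALLOC][7-46 FREE]
Op 2: b = malloc(11) -> b = 7; heap: [0-6 ALLOC][7-17 ALLOC][18-46 FREE]
Op 3: c = malloc(2) -> c = 18; heap: [0-6 ALLOC][7-17 ALLOC][18-19 ALLOC][20-46 FREE]
Op 4: free(c) -> (freed c); heap: [0-6 ALLOC][7-17 ALLOC][18-46 FREE]
Op 5: a = realloc(a, 13) -> a = 18; heap: [0-6 FREE][7-17 ALLOC][18-30 ALLOC][31-46 FREE]
Op 6: d = malloc(6) -> d = 0; heap: [0-5 ALLOC][6-6 FREE][7-17 ALLOC][18-30 ALLOC][31-46 FREE]
Op 7: free(a) -> (freed a); heap: [0-5 ALLOC][6-6 FREE][7-17 ALLOC][18-46 FREE]
Op 8: b = realloc(b, 3) -> b = 7; heap: [0-5 ALLOC][6-6 FREE][7-9 ALLOC][10-46 FREE]
Op 9: d = realloc(d, 17) -> d = 10; heap: [0-6 FREE][7-9 ALLOC][10-26 ALLOC][27-46 FREE]
Free blocks: [7 20] total_free=27 largest=20 -> 100*(27-20)/27 = 700/27 ≈ 25.926 -> rounds to 26

Answer: 26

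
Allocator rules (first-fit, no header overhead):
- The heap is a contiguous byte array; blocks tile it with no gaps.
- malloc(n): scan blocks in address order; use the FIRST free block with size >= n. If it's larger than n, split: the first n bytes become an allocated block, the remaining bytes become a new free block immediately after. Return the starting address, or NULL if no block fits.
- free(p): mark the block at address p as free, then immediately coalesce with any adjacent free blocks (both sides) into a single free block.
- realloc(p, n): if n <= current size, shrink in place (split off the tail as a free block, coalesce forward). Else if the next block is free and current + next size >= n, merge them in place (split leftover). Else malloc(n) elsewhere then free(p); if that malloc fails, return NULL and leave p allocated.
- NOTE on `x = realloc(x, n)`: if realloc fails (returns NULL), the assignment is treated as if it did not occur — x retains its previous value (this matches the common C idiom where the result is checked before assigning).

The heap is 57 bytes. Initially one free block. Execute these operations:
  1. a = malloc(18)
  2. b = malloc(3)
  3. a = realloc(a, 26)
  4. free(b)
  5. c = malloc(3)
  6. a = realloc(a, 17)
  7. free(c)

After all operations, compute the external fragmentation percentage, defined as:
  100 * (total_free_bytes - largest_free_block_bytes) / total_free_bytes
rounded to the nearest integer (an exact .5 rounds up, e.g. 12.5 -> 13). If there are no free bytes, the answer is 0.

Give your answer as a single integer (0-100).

Answer: 48

Derivation:
Op 1: a = malloc(18) -> a = 0; heap: [0-17 ALLOC][18-56 FREE]
Op 2: b = malloc(3) -> b = 18; heap: [0-17 ALLOC][18-20 ALLOC][21-56 FREE]
Op 3: a = realloc(a, 26) -> a = 21; heap: [0-17 FREE][18-20 ALLOC][21-46 ALLOC][47-56 FREE]
Op 4: free(b) -> (freed b); heap: [0-20 FREE][21-46 ALLOC][47-56 FREE]
Op 5: c = malloc(3) -> c = 0; heap: [0-2 ALLOC][3-20 FREE][21-46 ALLOC][47-56 FREE]
Op 6: a = realloc(a, 17) -> a = 21; heap: [0-2 ALLOC][3-20 FREE][21-37 ALLOC][38-56 FREE]
Op 7: free(c) -> (freed c); heap: [0-20 FREE][21-37 ALLOC][38-56 FREE]
Free blocks: [21 19] total_free=40 largest=21 -> 100*(40-21)/40 = 1900/40 = 47.5 -> rounds to 48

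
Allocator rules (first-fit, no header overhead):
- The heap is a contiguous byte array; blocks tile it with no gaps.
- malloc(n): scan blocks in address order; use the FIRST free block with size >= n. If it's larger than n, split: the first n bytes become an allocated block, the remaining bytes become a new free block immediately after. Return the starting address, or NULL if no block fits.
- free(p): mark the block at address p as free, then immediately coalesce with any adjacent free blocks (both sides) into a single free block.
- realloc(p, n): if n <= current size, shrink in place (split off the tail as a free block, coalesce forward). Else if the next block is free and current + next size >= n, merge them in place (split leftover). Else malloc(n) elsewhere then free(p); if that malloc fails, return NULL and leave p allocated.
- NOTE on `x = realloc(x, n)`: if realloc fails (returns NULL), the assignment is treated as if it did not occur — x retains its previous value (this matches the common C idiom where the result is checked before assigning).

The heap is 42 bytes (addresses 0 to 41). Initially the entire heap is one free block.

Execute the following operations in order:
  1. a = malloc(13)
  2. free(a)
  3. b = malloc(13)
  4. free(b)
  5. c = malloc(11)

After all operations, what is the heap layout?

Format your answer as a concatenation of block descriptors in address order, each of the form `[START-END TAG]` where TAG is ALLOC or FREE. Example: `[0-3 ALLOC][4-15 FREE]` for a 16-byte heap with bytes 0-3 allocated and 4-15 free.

Op 1: a = malloc(13) -> a = 0; heap: [0-12 ALLOC][13-41 FREE]
Op 2: free(a) -> (freed a); heap: [0-41 FREE]
Op 3: b = malloc(13) -> b = 0; heap: [0-12 ALLOC][13-41 FREE]
Op 4: free(b) -> (freed b); heap: [0-41 FREE]
Op 5: c = malloc(11) -> c = 0; heap: [0-10 ALLOC][11-41 FREE]

Answer: [0-10 ALLOC][11-41 FREE]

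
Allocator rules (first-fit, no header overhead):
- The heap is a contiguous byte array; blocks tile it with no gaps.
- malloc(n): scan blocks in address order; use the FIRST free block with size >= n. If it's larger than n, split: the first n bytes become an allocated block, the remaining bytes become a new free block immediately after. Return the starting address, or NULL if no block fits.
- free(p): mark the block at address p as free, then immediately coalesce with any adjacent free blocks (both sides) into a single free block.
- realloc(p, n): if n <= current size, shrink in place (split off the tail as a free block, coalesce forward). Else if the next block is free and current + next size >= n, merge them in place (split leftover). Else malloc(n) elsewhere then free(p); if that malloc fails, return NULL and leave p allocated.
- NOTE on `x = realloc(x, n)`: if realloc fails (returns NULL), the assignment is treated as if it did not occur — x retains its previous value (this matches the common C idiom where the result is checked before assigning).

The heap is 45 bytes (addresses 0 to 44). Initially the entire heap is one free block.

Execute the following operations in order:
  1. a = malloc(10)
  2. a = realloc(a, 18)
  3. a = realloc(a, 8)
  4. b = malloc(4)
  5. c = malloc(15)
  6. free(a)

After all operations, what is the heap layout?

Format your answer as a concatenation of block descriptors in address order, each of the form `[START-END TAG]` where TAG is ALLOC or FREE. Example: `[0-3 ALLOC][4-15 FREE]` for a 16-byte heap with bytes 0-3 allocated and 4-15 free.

Answer: [0-7 FREE][8-11 ALLOC][12-26 ALLOC][27-44 FREE]

Derivation:
Op 1: a = malloc(10) -> a = 0; heap: [0-9 ALLOC][10-44 FREE]
Op 2: a = realloc(a, 18) -> a = 0; heap: [0-17 ALLOC][18-44 FREE]
Op 3: a = realloc(a, 8) -> a = 0; heap: [0-7 ALLOC][8-44 FREE]
Op 4: b = malloc(4) -> b = 8; heap: [0-7 ALLOC][8-11 ALLOC][12-44 FREE]
Op 5: c = malloc(15) -> c = 12; heap: [0-7 ALLOC][8-11 ALLOC][12-26 ALLOC][27-44 FREE]
Op 6: free(a) -> (freed a); heap: [0-7 FREE][8-11 ALLOC][12-26 ALLOC][27-44 FREE]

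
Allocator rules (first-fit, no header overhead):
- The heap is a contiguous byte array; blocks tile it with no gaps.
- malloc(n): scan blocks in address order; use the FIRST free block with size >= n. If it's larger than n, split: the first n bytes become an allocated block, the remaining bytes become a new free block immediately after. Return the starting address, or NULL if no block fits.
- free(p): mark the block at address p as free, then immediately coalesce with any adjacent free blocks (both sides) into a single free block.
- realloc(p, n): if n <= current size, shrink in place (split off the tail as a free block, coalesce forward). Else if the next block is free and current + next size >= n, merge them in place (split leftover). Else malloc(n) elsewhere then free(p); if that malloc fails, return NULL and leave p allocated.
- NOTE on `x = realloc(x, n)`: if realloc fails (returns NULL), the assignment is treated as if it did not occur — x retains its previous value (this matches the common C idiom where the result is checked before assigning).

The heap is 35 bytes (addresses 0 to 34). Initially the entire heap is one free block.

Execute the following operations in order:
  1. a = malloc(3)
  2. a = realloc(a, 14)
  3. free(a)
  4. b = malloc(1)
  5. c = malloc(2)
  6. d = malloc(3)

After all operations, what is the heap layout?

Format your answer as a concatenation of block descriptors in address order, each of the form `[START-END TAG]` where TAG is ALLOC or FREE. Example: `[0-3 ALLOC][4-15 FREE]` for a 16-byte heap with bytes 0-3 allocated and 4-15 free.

Answer: [0-0 ALLOC][1-2 ALLOC][3-5 ALLOC][6-34 FREE]

Derivation:
Op 1: a = malloc(3) -> a = 0; heap: [0-2 ALLOC][3-34 FREE]
Op 2: a = realloc(a, 14) -> a = 0; heap: [0-13 ALLOC][14-34 FREE]
Op 3: free(a) -> (freed a); heap: [0-34 FREE]
Op 4: b = malloc(1) -> b = 0; heap: [0-0 ALLOC][1-34 FREE]
Op 5: c = malloc(2) -> c = 1; heap: [0-0 ALLOC][1-2 ALLOC][3-34 FREE]
Op 6: d = malloc(3) -> d = 3; heap: [0-0 ALLOC][1-2 ALLOC][3-5 ALLOC][6-34 FREE]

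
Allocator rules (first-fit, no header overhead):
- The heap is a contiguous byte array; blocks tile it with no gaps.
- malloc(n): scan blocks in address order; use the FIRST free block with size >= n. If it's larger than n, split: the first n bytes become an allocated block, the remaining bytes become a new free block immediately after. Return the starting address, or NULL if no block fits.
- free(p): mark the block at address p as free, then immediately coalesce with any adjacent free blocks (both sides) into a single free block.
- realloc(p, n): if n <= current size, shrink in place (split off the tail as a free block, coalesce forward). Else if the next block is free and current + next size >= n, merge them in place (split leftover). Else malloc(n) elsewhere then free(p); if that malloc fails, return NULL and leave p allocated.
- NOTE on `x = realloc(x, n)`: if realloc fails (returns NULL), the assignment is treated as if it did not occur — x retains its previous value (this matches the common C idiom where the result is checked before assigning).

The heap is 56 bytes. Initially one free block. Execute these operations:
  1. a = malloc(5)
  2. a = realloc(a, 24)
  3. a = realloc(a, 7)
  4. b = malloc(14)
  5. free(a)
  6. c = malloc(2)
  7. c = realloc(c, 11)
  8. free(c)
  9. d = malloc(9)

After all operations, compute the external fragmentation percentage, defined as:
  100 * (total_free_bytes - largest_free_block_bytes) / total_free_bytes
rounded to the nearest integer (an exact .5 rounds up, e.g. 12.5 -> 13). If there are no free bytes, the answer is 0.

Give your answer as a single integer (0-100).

Op 1: a = malloc(5) -> a = 0; heap: [0-4 ALLOC][5-55 FREE]
Op 2: a = realloc(a, 24) -> a = 0; heap: [0-23 ALLOC][24-55 FREE]
Op 3: a = realloc(a, 7) -> a = 0; heap: [0-6 ALLOC][7-55 FREE]
Op 4: b = malloc(14) -> b = 7; heap: [0-6 ALLOC][7-20 ALLOC][21-55 FREE]
Op 5: free(a) -> (freed a); heap: [0-6 FREE][7-20 ALLOC][21-55 FREE]
Op 6: c = malloc(2) -> c = 0; heap: [0-1 ALLOC][2-6 FREE][7-20 ALLOC][21-55 FREE]
Op 7: c = realloc(c, 11) -> c = 21; heap: [0-6 FREE][7-20 ALLOC][21-31 ALLOC][32-55 FREE]
Op 8: free(c) -> (freed c); heap: [0-6 FREE][7-20 ALLOC][21-55 FREE]
Op 9: d = malloc(9) -> d = 21; heap: [0-6 FREE][7-20 ALLOC][21-29 ALLOC][30-55 FREE]
Free blocks: [7 26] total_free=33 largest=26 -> 100*(33-26)/33 = 700/33 ≈ 21.212 -> rounds to 21

Answer: 21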